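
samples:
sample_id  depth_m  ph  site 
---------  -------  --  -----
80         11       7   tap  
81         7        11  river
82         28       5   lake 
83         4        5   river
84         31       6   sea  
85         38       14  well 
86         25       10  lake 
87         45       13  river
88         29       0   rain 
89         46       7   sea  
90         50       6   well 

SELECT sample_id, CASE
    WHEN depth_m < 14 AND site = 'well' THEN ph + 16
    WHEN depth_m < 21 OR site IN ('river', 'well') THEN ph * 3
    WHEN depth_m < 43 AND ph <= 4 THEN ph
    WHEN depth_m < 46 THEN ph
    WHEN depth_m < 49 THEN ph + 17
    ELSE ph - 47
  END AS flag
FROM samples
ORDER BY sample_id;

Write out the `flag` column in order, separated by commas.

21, 33, 5, 15, 6, 42, 10, 39, 0, 24, 18

sample_id=80: depth_m < 21 OR site IN ('river', 'well') → 21
sample_id=81: depth_m < 21 OR site IN ('river', 'well') → 33
sample_id=82: depth_m < 46 → 5
sample_id=83: depth_m < 21 OR site IN ('river', 'well') → 15
sample_id=84: depth_m < 46 → 6
sample_id=85: depth_m < 21 OR site IN ('river', 'well') → 42
sample_id=86: depth_m < 46 → 10
sample_id=87: depth_m < 21 OR site IN ('river', 'well') → 39
sample_id=88: depth_m < 43 AND ph <= 4 → 0
sample_id=89: depth_m < 49 → 24
sample_id=90: depth_m < 21 OR site IN ('river', 'well') → 18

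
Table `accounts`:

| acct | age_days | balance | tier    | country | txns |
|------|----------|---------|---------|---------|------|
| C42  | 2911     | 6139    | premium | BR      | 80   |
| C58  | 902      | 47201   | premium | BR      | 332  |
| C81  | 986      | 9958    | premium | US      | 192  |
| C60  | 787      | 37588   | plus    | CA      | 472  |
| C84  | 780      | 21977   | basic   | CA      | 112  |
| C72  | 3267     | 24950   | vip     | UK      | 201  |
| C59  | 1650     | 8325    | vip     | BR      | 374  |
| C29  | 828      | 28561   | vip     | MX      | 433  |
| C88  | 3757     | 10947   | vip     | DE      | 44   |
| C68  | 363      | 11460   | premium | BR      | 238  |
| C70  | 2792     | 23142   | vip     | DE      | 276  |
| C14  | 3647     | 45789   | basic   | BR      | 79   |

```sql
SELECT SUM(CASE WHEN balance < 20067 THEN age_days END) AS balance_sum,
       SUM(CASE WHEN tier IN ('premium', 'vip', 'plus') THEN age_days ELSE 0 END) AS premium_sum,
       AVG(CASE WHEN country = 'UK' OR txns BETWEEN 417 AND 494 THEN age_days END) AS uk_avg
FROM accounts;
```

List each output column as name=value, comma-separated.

balance_sum=9667, premium_sum=18243, uk_avg=1627.3333333333

[balance_sum: balance < 20067]
acct=C42: ✓ → 2911
acct=C58: ✗
acct=C81: ✓ → 986
acct=C60: ✗
acct=C84: ✗
acct=C72: ✗
acct=C59: ✓ → 1650
acct=C29: ✗
acct=C88: ✓ → 3757
acct=C68: ✓ → 363
acct=C70: ✗
acct=C14: ✗
balance_sum = 2911 + 986 + 1650 + 3757 + 363 = 9667
—
[premium_sum: tier IN ('premium', 'vip', 'plus')]
acct=C42: ✓ → 2911
acct=C58: ✓ → 902
acct=C81: ✓ → 986
acct=C60: ✓ → 787
acct=C84: ✗
acct=C72: ✓ → 3267
acct=C59: ✓ → 1650
acct=C29: ✓ → 828
acct=C88: ✓ → 3757
acct=C68: ✓ → 363
acct=C70: ✓ → 2792
acct=C14: ✗
premium_sum = 2911 + 902 + 986 + 787 + 3267 + 1650 + 828 + 3757 + 363 + 2792 = 18243
—
[uk_avg: country = 'UK' OR txns BETWEEN 417 AND 494]
acct=C42: ✗
acct=C58: ✗
acct=C81: ✗
acct=C60: ✓ → 787
acct=C84: ✗
acct=C72: ✓ → 3267
acct=C59: ✗
acct=C29: ✓ → 828
acct=C88: ✗
acct=C68: ✗
acct=C70: ✗
acct=C14: ✗
uk_avg = (787 + 3267 + 828) / 3 = 1627.3333333333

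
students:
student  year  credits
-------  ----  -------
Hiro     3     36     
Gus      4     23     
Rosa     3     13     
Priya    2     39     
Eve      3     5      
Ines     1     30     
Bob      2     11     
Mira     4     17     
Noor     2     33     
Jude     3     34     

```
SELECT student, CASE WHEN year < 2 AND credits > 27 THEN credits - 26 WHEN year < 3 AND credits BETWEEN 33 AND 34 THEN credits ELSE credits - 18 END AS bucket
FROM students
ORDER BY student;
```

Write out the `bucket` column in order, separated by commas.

student=Bob: ELSE → -7
student=Eve: ELSE → -13
student=Gus: ELSE → 5
student=Hiro: ELSE → 18
student=Ines: year < 2 AND credits > 27 → 4
student=Jude: ELSE → 16
student=Mira: ELSE → -1
student=Noor: year < 3 AND credits BETWEEN 33 AND 34 → 33
student=Priya: ELSE → 21
student=Rosa: ELSE → -5

-7, -13, 5, 18, 4, 16, -1, 33, 21, -5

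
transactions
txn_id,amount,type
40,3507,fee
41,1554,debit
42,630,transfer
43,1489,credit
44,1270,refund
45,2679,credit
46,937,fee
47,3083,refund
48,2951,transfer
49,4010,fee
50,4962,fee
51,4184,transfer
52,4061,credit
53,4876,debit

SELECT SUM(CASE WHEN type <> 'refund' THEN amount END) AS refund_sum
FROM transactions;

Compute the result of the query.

txn_id=40: ✓ → 3507
txn_id=41: ✓ → 1554
txn_id=42: ✓ → 630
txn_id=43: ✓ → 1489
txn_id=44: ✗
txn_id=45: ✓ → 2679
txn_id=46: ✓ → 937
txn_id=47: ✗
txn_id=48: ✓ → 2951
txn_id=49: ✓ → 4010
txn_id=50: ✓ → 4962
txn_id=51: ✓ → 4184
txn_id=52: ✓ → 4061
txn_id=53: ✓ → 4876
refund_sum = 3507 + 1554 + 630 + 1489 + 2679 + 937 + 2951 + 4010 + 4962 + 4184 + 4061 + 4876 = 35840

35840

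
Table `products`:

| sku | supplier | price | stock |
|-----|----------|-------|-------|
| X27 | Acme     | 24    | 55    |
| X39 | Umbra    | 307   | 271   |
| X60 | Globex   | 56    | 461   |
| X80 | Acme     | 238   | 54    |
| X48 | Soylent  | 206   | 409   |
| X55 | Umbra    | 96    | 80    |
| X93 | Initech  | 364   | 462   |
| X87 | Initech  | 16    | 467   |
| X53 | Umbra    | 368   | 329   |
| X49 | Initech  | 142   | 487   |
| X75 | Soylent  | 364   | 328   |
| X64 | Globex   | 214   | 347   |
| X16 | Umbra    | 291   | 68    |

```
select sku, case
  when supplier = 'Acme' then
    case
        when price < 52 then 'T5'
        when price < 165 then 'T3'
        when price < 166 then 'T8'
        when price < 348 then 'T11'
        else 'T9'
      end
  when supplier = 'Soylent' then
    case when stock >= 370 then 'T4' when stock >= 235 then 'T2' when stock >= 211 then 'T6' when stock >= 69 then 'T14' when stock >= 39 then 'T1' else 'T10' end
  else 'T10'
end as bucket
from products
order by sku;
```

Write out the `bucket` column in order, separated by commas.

T10, T5, T10, T4, T10, T10, T10, T10, T10, T2, T11, T10, T10

sku=X16: supplier='Umbra' → outer ELSE → T10
sku=X27: supplier='Acme' → inner[price < 52] → T5
sku=X39: supplier='Umbra' → outer ELSE → T10
sku=X48: supplier='Soylent' → inner[stock >= 370] → T4
sku=X49: supplier='Initech' → outer ELSE → T10
sku=X53: supplier='Umbra' → outer ELSE → T10
sku=X55: supplier='Umbra' → outer ELSE → T10
sku=X60: supplier='Globex' → outer ELSE → T10
sku=X64: supplier='Globex' → outer ELSE → T10
sku=X75: supplier='Soylent' → inner[stock >= 235] → T2
sku=X80: supplier='Acme' → inner[price < 348] → T11
sku=X87: supplier='Initech' → outer ELSE → T10
sku=X93: supplier='Initech' → outer ELSE → T10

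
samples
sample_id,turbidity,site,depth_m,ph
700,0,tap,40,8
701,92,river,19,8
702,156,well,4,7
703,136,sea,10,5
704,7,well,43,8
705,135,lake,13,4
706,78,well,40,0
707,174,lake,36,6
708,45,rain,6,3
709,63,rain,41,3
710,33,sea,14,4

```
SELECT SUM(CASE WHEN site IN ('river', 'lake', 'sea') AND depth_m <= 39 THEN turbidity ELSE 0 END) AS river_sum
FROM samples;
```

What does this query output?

570

sample_id=700: ✗
sample_id=701: ✓ → 92
sample_id=702: ✗
sample_id=703: ✓ → 136
sample_id=704: ✗
sample_id=705: ✓ → 135
sample_id=706: ✗
sample_id=707: ✓ → 174
sample_id=708: ✗
sample_id=709: ✗
sample_id=710: ✓ → 33
river_sum = 92 + 136 + 135 + 174 + 33 = 570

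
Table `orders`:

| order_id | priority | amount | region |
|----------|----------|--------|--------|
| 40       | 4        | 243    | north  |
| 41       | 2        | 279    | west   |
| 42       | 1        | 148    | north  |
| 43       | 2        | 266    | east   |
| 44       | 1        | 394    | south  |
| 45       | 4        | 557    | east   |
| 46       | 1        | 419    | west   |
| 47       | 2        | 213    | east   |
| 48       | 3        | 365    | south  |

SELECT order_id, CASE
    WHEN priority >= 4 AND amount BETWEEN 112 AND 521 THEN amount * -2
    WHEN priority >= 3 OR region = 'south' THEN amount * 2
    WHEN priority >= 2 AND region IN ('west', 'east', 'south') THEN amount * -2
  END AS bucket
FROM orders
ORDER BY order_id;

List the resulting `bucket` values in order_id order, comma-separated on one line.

order_id=40: priority >= 4 AND amount BETWEEN 112 AND 521 → -486
order_id=41: priority >= 2 AND region IN ('west', 'east', 'south') → -558
order_id=42: (no match → NULL) → NULL
order_id=43: priority >= 2 AND region IN ('west', 'east', 'south') → -532
order_id=44: priority >= 3 OR region = 'south' → 788
order_id=45: priority >= 3 OR region = 'south' → 1114
order_id=46: (no match → NULL) → NULL
order_id=47: priority >= 2 AND region IN ('west', 'east', 'south') → -426
order_id=48: priority >= 3 OR region = 'south' → 730

-486, -558, NULL, -532, 788, 1114, NULL, -426, 730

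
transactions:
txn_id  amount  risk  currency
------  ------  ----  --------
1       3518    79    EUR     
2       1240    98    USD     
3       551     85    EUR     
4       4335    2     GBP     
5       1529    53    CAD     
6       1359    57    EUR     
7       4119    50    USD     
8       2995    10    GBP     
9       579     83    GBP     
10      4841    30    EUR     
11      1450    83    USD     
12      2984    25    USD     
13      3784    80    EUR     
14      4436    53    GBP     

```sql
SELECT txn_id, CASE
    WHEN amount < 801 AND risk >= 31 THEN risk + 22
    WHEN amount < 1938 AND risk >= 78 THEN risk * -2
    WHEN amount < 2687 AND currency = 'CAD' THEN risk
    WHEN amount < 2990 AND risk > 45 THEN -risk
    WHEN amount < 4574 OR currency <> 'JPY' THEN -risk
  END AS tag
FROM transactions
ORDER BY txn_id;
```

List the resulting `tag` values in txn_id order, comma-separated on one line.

-79, -196, 107, -2, 53, -57, -50, -10, 105, -30, -166, -25, -80, -53

txn_id=1: amount < 4574 OR currency <> 'JPY' → -79
txn_id=2: amount < 1938 AND risk >= 78 → -196
txn_id=3: amount < 801 AND risk >= 31 → 107
txn_id=4: amount < 4574 OR currency <> 'JPY' → -2
txn_id=5: amount < 2687 AND currency = 'CAD' → 53
txn_id=6: amount < 2990 AND risk > 45 → -57
txn_id=7: amount < 4574 OR currency <> 'JPY' → -50
txn_id=8: amount < 4574 OR currency <> 'JPY' → -10
txn_id=9: amount < 801 AND risk >= 31 → 105
txn_id=10: amount < 4574 OR currency <> 'JPY' → -30
txn_id=11: amount < 1938 AND risk >= 78 → -166
txn_id=12: amount < 4574 OR currency <> 'JPY' → -25
txn_id=13: amount < 4574 OR currency <> 'JPY' → -80
txn_id=14: amount < 4574 OR currency <> 'JPY' → -53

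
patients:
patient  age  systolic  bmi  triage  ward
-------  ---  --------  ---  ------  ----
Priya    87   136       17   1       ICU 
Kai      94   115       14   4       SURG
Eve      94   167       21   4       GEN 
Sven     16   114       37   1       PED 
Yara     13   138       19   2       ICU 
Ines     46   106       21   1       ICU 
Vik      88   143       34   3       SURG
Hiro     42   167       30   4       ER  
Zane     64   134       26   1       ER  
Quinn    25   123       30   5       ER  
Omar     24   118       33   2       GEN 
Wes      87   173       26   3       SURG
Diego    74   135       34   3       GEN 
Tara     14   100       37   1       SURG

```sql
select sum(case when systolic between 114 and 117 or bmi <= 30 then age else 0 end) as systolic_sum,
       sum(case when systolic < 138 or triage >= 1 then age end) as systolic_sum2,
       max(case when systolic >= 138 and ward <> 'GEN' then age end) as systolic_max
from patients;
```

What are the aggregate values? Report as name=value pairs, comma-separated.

systolic_sum=568, systolic_sum2=768, systolic_max=88

[systolic_sum: systolic between 114 and 117 or bmi <= 30]
patient=Priya: ✓ → 87
patient=Kai: ✓ → 94
patient=Eve: ✓ → 94
patient=Sven: ✓ → 16
patient=Yara: ✓ → 13
patient=Ines: ✓ → 46
patient=Vik: ✗
patient=Hiro: ✓ → 42
patient=Zane: ✓ → 64
patient=Quinn: ✓ → 25
patient=Omar: ✗
patient=Wes: ✓ → 87
patient=Diego: ✗
patient=Tara: ✗
systolic_sum = 87 + 94 + 94 + 16 + 13 + 46 + 42 + 64 + 25 + 87 = 568
—
[systolic_sum2: systolic < 138 or triage >= 1]
patient=Priya: ✓ → 87
patient=Kai: ✓ → 94
patient=Eve: ✓ → 94
patient=Sven: ✓ → 16
patient=Yara: ✓ → 13
patient=Ines: ✓ → 46
patient=Vik: ✓ → 88
patient=Hiro: ✓ → 42
patient=Zane: ✓ → 64
patient=Quinn: ✓ → 25
patient=Omar: ✓ → 24
patient=Wes: ✓ → 87
patient=Diego: ✓ → 74
patient=Tara: ✓ → 14
systolic_sum2 = 87 + 94 + 94 + 16 + 13 + 46 + 88 + 42 + 64 + 25 + 24 + 87 + 74 + 14 = 768
—
[systolic_max: systolic >= 138 and ward <> 'GEN']
patient=Priya: ✗
patient=Kai: ✗
patient=Eve: ✗
patient=Sven: ✗
patient=Yara: ✓ → 13
patient=Ines: ✗
patient=Vik: ✓ → 88
patient=Hiro: ✓ → 42
patient=Zane: ✗
patient=Quinn: ✗
patient=Omar: ✗
patient=Wes: ✓ → 87
patient=Diego: ✗
patient=Tara: ✗
systolic_max = MAX(13, 88, 42, 87) = 88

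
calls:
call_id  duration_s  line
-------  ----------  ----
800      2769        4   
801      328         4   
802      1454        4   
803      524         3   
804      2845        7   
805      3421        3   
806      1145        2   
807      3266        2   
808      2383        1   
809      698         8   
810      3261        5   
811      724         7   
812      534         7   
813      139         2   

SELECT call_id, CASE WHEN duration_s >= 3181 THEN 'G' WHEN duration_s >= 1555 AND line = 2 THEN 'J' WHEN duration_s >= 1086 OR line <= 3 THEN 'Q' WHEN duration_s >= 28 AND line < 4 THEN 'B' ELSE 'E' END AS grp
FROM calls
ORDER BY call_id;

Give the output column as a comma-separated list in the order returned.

Q, E, Q, Q, Q, G, Q, G, Q, E, G, E, E, Q

call_id=800: duration_s >= 1086 OR line <= 3 → Q
call_id=801: ELSE → E
call_id=802: duration_s >= 1086 OR line <= 3 → Q
call_id=803: duration_s >= 1086 OR line <= 3 → Q
call_id=804: duration_s >= 1086 OR line <= 3 → Q
call_id=805: duration_s >= 3181 → G
call_id=806: duration_s >= 1086 OR line <= 3 → Q
call_id=807: duration_s >= 3181 → G
call_id=808: duration_s >= 1086 OR line <= 3 → Q
call_id=809: ELSE → E
call_id=810: duration_s >= 3181 → G
call_id=811: ELSE → E
call_id=812: ELSE → E
call_id=813: duration_s >= 1086 OR line <= 3 → Q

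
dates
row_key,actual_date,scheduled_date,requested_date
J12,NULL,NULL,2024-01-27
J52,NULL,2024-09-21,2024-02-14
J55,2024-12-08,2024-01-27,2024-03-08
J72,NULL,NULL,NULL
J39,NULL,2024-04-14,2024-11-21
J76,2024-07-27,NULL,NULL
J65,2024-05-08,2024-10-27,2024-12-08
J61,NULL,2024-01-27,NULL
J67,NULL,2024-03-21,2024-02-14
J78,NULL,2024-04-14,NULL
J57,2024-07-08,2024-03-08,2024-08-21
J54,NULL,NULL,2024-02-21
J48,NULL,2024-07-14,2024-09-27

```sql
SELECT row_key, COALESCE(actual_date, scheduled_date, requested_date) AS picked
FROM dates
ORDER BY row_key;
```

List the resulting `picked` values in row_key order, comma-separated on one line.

row_key=J12: actual_date=NULL, scheduled_date=NULL, requested_date=2024-01-27 → 2024-01-27
row_key=J39: actual_date=NULL, scheduled_date=2024-04-14 → 2024-04-14
row_key=J48: actual_date=NULL, scheduled_date=2024-07-14 → 2024-07-14
row_key=J52: actual_date=NULL, scheduled_date=2024-09-21 → 2024-09-21
row_key=J54: actual_date=NULL, scheduled_date=NULL, requested_date=2024-02-21 → 2024-02-21
row_key=J55: actual_date=2024-12-08 → 2024-12-08
row_key=J57: actual_date=2024-07-08 → 2024-07-08
row_key=J61: actual_date=NULL, scheduled_date=2024-01-27 → 2024-01-27
row_key=J65: actual_date=2024-05-08 → 2024-05-08
row_key=J67: actual_date=NULL, scheduled_date=2024-03-21 → 2024-03-21
row_key=J72: actual_date=NULL, scheduled_date=NULL, requested_date=NULL (all NULL) → NULL
row_key=J76: actual_date=2024-07-27 → 2024-07-27
row_key=J78: actual_date=NULL, scheduled_date=2024-04-14 → 2024-04-14

2024-01-27, 2024-04-14, 2024-07-14, 2024-09-21, 2024-02-21, 2024-12-08, 2024-07-08, 2024-01-27, 2024-05-08, 2024-03-21, NULL, 2024-07-27, 2024-04-14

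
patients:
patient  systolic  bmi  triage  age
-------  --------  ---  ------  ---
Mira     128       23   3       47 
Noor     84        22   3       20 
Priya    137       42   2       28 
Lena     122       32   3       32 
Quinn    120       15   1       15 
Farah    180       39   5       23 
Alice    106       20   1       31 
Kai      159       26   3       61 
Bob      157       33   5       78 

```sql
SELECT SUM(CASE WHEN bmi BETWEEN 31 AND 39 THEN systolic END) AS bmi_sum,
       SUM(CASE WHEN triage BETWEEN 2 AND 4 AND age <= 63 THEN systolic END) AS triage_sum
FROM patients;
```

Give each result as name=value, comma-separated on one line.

[bmi_sum: bmi BETWEEN 31 AND 39]
patient=Mira: ✗
patient=Noor: ✗
patient=Priya: ✗
patient=Lena: ✓ → 122
patient=Quinn: ✗
patient=Farah: ✓ → 180
patient=Alice: ✗
patient=Kai: ✗
patient=Bob: ✓ → 157
bmi_sum = 122 + 180 + 157 = 459
—
[triage_sum: triage BETWEEN 2 AND 4 AND age <= 63]
patient=Mira: ✓ → 128
patient=Noor: ✓ → 84
patient=Priya: ✓ → 137
patient=Lena: ✓ → 122
patient=Quinn: ✗
patient=Farah: ✗
patient=Alice: ✗
patient=Kai: ✓ → 159
patient=Bob: ✗
triage_sum = 128 + 84 + 137 + 122 + 159 = 630

bmi_sum=459, triage_sum=630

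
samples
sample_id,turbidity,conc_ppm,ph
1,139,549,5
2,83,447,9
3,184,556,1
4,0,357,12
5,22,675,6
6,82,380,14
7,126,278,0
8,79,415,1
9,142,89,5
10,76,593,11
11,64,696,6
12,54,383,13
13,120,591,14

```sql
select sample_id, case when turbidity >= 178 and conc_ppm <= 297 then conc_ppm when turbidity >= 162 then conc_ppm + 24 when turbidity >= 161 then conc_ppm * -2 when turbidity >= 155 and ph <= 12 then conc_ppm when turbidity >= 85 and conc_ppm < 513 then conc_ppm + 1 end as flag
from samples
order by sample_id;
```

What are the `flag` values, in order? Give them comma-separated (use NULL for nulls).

sample_id=1: (no match → NULL) → NULL
sample_id=2: (no match → NULL) → NULL
sample_id=3: turbidity >= 162 → 580
sample_id=4: (no match → NULL) → NULL
sample_id=5: (no match → NULL) → NULL
sample_id=6: (no match → NULL) → NULL
sample_id=7: turbidity >= 85 and conc_ppm < 513 → 279
sample_id=8: (no match → NULL) → NULL
sample_id=9: turbidity >= 85 and conc_ppm < 513 → 90
sample_id=10: (no match → NULL) → NULL
sample_id=11: (no match → NULL) → NULL
sample_id=12: (no match → NULL) → NULL
sample_id=13: (no match → NULL) → NULL

NULL, NULL, 580, NULL, NULL, NULL, 279, NULL, 90, NULL, NULL, NULL, NULL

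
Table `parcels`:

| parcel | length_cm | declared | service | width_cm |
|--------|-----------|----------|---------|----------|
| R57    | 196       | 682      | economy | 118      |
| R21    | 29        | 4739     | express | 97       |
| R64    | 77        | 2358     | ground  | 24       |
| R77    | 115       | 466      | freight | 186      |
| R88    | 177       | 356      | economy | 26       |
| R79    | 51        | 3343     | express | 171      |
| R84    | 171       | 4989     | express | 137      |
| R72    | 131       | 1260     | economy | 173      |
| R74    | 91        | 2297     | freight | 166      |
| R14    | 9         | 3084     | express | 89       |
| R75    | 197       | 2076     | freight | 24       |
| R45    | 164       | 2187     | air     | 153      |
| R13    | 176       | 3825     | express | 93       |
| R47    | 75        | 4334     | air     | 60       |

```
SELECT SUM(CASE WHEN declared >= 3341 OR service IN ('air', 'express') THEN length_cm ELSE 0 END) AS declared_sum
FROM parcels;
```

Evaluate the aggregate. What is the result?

parcel=R57: ✗
parcel=R21: ✓ → 29
parcel=R64: ✗
parcel=R77: ✗
parcel=R88: ✗
parcel=R79: ✓ → 51
parcel=R84: ✓ → 171
parcel=R72: ✗
parcel=R74: ✗
parcel=R14: ✓ → 9
parcel=R75: ✗
parcel=R45: ✓ → 164
parcel=R13: ✓ → 176
parcel=R47: ✓ → 75
declared_sum = 29 + 51 + 171 + 9 + 164 + 176 + 75 = 675

675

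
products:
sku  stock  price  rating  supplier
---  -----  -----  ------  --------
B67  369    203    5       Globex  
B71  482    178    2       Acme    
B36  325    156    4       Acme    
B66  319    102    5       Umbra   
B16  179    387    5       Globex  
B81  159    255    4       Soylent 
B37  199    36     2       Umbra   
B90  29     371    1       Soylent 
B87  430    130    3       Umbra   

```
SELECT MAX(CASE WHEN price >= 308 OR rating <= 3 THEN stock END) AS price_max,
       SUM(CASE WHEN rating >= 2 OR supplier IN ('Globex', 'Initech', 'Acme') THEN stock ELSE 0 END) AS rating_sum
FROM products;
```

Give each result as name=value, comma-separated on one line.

[price_max: price >= 308 OR rating <= 3]
sku=B67: ✗
sku=B71: ✓ → 482
sku=B36: ✗
sku=B66: ✗
sku=B16: ✓ → 179
sku=B81: ✗
sku=B37: ✓ → 199
sku=B90: ✓ → 29
sku=B87: ✓ → 430
price_max = MAX(482, 179, 199, 29, 430) = 482
—
[rating_sum: rating >= 2 OR supplier IN ('Globex', 'Initech', 'Acme')]
sku=B67: ✓ → 369
sku=B71: ✓ → 482
sku=B36: ✓ → 325
sku=B66: ✓ → 319
sku=B16: ✓ → 179
sku=B81: ✓ → 159
sku=B37: ✓ → 199
sku=B90: ✗
sku=B87: ✓ → 430
rating_sum = 369 + 482 + 325 + 319 + 179 + 159 + 199 + 430 = 2462

price_max=482, rating_sum=2462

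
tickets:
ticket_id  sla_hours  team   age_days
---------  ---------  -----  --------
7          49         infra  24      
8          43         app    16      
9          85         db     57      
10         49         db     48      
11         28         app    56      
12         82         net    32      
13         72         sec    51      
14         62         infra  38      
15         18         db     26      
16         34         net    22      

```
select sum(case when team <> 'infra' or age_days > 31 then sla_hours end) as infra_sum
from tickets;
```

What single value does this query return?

473

ticket_id=7: ✗
ticket_id=8: ✓ → 43
ticket_id=9: ✓ → 85
ticket_id=10: ✓ → 49
ticket_id=11: ✓ → 28
ticket_id=12: ✓ → 82
ticket_id=13: ✓ → 72
ticket_id=14: ✓ → 62
ticket_id=15: ✓ → 18
ticket_id=16: ✓ → 34
infra_sum = 43 + 85 + 49 + 28 + 82 + 72 + 62 + 18 + 34 = 473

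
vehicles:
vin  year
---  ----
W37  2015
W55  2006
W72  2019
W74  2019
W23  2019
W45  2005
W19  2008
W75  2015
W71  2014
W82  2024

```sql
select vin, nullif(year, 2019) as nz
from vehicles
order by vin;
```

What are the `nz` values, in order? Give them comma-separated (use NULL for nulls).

vin=W19: year=2008 vs 2019: differ → 2008
vin=W23: year=2019 vs 2019: equal → NULL
vin=W37: year=2015 vs 2019: differ → 2015
vin=W45: year=2005 vs 2019: differ → 2005
vin=W55: year=2006 vs 2019: differ → 2006
vin=W71: year=2014 vs 2019: differ → 2014
vin=W72: year=2019 vs 2019: equal → NULL
vin=W74: year=2019 vs 2019: equal → NULL
vin=W75: year=2015 vs 2019: differ → 2015
vin=W82: year=2024 vs 2019: differ → 2024

2008, NULL, 2015, 2005, 2006, 2014, NULL, NULL, 2015, 2024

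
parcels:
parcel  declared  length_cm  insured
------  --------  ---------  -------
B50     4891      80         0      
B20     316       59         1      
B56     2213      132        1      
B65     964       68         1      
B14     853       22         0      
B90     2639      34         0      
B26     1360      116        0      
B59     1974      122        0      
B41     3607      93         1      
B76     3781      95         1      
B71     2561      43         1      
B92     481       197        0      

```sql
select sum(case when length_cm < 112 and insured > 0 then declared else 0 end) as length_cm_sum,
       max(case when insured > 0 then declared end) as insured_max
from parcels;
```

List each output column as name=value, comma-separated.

[length_cm_sum: length_cm < 112 and insured > 0]
parcel=B50: ✗
parcel=B20: ✓ → 316
parcel=B56: ✗
parcel=B65: ✓ → 964
parcel=B14: ✗
parcel=B90: ✗
parcel=B26: ✗
parcel=B59: ✗
parcel=B41: ✓ → 3607
parcel=B76: ✓ → 3781
parcel=B71: ✓ → 2561
parcel=B92: ✗
length_cm_sum = 316 + 964 + 3607 + 3781 + 2561 = 11229
—
[insured_max: insured > 0]
parcel=B50: ✗
parcel=B20: ✓ → 316
parcel=B56: ✓ → 2213
parcel=B65: ✓ → 964
parcel=B14: ✗
parcel=B90: ✗
parcel=B26: ✗
parcel=B59: ✗
parcel=B41: ✓ → 3607
parcel=B76: ✓ → 3781
parcel=B71: ✓ → 2561
parcel=B92: ✗
insured_max = MAX(316, 2213, 964, 3607, 3781, 2561) = 3781

length_cm_sum=11229, insured_max=3781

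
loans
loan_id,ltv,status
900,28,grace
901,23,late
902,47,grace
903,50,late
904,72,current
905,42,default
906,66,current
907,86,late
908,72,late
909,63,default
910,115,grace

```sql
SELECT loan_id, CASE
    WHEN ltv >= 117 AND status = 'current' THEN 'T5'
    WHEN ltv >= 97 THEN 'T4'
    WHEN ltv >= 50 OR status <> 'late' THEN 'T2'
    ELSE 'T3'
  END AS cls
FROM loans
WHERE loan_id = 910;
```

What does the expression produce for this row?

T4

loan_id = 910: ltv=115, status=grace.
ltv >= 117 AND status = 'current' → false
ltv >= 97 → true → T4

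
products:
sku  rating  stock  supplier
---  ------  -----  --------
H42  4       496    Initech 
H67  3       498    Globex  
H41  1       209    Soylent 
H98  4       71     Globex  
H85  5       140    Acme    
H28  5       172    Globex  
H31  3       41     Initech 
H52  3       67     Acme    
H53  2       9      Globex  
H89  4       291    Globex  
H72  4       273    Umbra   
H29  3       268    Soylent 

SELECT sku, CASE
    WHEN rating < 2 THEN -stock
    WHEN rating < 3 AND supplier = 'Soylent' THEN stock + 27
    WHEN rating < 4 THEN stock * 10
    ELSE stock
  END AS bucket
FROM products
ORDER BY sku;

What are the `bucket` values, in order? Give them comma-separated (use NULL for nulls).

172, 2680, 410, -209, 496, 670, 90, 4980, 273, 140, 291, 71

sku=H28: ELSE → 172
sku=H29: rating < 4 → 2680
sku=H31: rating < 4 → 410
sku=H41: rating < 2 → -209
sku=H42: ELSE → 496
sku=H52: rating < 4 → 670
sku=H53: rating < 4 → 90
sku=H67: rating < 4 → 4980
sku=H72: ELSE → 273
sku=H85: ELSE → 140
sku=H89: ELSE → 291
sku=H98: ELSE → 71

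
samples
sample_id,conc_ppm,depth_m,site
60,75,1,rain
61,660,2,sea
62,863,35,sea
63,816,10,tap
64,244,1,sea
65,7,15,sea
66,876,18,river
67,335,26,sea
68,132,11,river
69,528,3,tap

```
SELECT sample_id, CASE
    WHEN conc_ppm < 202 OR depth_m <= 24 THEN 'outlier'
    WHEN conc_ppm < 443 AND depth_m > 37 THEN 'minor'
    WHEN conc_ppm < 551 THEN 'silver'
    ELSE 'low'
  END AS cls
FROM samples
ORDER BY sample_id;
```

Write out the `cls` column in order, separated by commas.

sample_id=60: conc_ppm < 202 OR depth_m <= 24 → outlier
sample_id=61: conc_ppm < 202 OR depth_m <= 24 → outlier
sample_id=62: ELSE → low
sample_id=63: conc_ppm < 202 OR depth_m <= 24 → outlier
sample_id=64: conc_ppm < 202 OR depth_m <= 24 → outlier
sample_id=65: conc_ppm < 202 OR depth_m <= 24 → outlier
sample_id=66: conc_ppm < 202 OR depth_m <= 24 → outlier
sample_id=67: conc_ppm < 551 → silver
sample_id=68: conc_ppm < 202 OR depth_m <= 24 → outlier
sample_id=69: conc_ppm < 202 OR depth_m <= 24 → outlier

outlier, outlier, low, outlier, outlier, outlier, outlier, silver, outlier, outlier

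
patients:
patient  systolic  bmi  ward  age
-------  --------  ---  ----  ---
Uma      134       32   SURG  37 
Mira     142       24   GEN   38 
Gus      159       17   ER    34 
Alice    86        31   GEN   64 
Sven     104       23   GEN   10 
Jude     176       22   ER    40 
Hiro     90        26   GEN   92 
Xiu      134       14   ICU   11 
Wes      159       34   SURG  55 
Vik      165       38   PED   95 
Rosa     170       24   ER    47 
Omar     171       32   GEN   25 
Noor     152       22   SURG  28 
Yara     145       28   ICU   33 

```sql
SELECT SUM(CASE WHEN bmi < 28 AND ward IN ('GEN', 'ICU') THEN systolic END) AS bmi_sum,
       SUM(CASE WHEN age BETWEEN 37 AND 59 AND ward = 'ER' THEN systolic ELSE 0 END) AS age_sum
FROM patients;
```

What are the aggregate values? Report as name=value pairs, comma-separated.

[bmi_sum: bmi < 28 AND ward IN ('GEN', 'ICU')]
patient=Uma: ✗
patient=Mira: ✓ → 142
patient=Gus: ✗
patient=Alice: ✗
patient=Sven: ✓ → 104
patient=Jude: ✗
patient=Hiro: ✓ → 90
patient=Xiu: ✓ → 134
patient=Wes: ✗
patient=Vik: ✗
patient=Rosa: ✗
patient=Omar: ✗
patient=Noor: ✗
patient=Yara: ✗
bmi_sum = 142 + 104 + 90 + 134 = 470
—
[age_sum: age BETWEEN 37 AND 59 AND ward = 'ER']
patient=Uma: ✗
patient=Mira: ✗
patient=Gus: ✗
patient=Alice: ✗
patient=Sven: ✗
patient=Jude: ✓ → 176
patient=Hiro: ✗
patient=Xiu: ✗
patient=Wes: ✗
patient=Vik: ✗
patient=Rosa: ✓ → 170
patient=Omar: ✗
patient=Noor: ✗
patient=Yara: ✗
age_sum = 176 + 170 = 346

bmi_sum=470, age_sum=346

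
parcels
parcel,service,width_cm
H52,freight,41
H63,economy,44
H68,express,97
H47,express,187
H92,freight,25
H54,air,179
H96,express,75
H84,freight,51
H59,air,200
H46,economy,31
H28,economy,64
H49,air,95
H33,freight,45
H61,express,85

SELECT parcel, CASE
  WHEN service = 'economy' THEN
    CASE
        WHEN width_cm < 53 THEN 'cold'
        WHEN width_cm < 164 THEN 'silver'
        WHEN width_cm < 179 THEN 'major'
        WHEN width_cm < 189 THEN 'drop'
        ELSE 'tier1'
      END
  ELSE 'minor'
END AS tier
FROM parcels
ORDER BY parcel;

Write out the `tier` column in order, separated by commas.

silver, minor, cold, minor, minor, minor, minor, minor, minor, cold, minor, minor, minor, minor

parcel=H28: service='economy' → inner[width_cm < 164] → silver
parcel=H33: service='freight' → outer ELSE → minor
parcel=H46: service='economy' → inner[width_cm < 53] → cold
parcel=H47: service='express' → outer ELSE → minor
parcel=H49: service='air' → outer ELSE → minor
parcel=H52: service='freight' → outer ELSE → minor
parcel=H54: service='air' → outer ELSE → minor
parcel=H59: service='air' → outer ELSE → minor
parcel=H61: service='express' → outer ELSE → minor
parcel=H63: service='economy' → inner[width_cm < 53] → cold
parcel=H68: service='express' → outer ELSE → minor
parcel=H84: service='freight' → outer ELSE → minor
parcel=H92: service='freight' → outer ELSE → minor
parcel=H96: service='express' → outer ELSE → minor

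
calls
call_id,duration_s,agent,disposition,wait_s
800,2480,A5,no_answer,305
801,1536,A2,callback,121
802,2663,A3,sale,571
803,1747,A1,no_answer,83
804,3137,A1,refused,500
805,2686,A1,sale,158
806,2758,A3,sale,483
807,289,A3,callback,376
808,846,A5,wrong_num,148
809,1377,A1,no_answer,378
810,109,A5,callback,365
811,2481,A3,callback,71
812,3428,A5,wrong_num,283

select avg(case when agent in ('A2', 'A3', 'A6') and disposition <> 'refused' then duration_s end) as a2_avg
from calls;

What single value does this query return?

call_id=800: ✗
call_id=801: ✓ → 1536
call_id=802: ✓ → 2663
call_id=803: ✗
call_id=804: ✗
call_id=805: ✗
call_id=806: ✓ → 2758
call_id=807: ✓ → 289
call_id=808: ✗
call_id=809: ✗
call_id=810: ✗
call_id=811: ✓ → 2481
call_id=812: ✗
a2_avg = (1536 + 2663 + 2758 + 289 + 2481) / 5 = 1945.4

1945.4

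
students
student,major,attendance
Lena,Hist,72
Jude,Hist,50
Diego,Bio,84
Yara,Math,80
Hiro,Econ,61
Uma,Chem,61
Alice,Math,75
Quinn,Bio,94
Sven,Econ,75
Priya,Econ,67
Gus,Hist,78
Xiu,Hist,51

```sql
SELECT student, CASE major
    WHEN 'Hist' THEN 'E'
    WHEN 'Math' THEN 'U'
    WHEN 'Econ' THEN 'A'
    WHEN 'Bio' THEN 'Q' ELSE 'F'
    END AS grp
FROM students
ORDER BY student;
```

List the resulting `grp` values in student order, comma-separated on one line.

student=Alice: major='Math' → U
student=Diego: major='Bio' → Q
student=Gus: major='Hist' → E
student=Hiro: major='Econ' → A
student=Jude: major='Hist' → E
student=Lena: major='Hist' → E
student=Priya: major='Econ' → A
student=Quinn: major='Bio' → Q
student=Sven: major='Econ' → A
student=Uma: ELSE → F
student=Xiu: major='Hist' → E
student=Yara: major='Math' → U

U, Q, E, A, E, E, A, Q, A, F, E, U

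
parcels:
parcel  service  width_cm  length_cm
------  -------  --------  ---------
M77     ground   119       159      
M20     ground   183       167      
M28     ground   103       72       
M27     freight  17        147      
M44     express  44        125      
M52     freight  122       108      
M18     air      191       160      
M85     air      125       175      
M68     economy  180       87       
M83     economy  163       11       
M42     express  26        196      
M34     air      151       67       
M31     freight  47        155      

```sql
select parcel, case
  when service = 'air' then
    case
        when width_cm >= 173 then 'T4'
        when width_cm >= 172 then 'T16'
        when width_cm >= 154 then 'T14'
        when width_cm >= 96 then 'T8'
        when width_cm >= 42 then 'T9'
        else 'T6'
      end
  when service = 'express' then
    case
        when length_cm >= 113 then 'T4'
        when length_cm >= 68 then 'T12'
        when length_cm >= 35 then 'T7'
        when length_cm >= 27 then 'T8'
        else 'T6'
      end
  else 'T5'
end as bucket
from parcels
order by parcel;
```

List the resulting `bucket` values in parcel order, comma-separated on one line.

parcel=M18: service='air' → inner[width_cm >= 173] → T4
parcel=M20: service='ground' → outer ELSE → T5
parcel=M27: service='freight' → outer ELSE → T5
parcel=M28: service='ground' → outer ELSE → T5
parcel=M31: service='freight' → outer ELSE → T5
parcel=M34: service='air' → inner[width_cm >= 96] → T8
parcel=M42: service='express' → inner[length_cm >= 113] → T4
parcel=M44: service='express' → inner[length_cm >= 113] → T4
parcel=M52: service='freight' → outer ELSE → T5
parcel=M68: service='economy' → outer ELSE → T5
parcel=M77: service='ground' → outer ELSE → T5
parcel=M83: service='economy' → outer ELSE → T5
parcel=M85: service='air' → inner[width_cm >= 96] → T8

T4, T5, T5, T5, T5, T8, T4, T4, T5, T5, T5, T5, T8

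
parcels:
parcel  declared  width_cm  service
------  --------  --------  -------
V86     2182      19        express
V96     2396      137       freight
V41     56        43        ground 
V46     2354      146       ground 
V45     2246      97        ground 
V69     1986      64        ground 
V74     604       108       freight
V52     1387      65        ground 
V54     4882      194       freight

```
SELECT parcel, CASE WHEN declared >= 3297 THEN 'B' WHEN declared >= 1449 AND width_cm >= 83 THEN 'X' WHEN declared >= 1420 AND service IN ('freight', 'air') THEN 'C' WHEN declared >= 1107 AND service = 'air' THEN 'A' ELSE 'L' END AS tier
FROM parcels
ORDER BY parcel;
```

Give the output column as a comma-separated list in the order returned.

L, X, X, L, B, L, L, L, X

parcel=V41: ELSE → L
parcel=V45: declared >= 1449 AND width_cm >= 83 → X
parcel=V46: declared >= 1449 AND width_cm >= 83 → X
parcel=V52: ELSE → L
parcel=V54: declared >= 3297 → B
parcel=V69: ELSE → L
parcel=V74: ELSE → L
parcel=V86: ELSE → L
parcel=V96: declared >= 1449 AND width_cm >= 83 → X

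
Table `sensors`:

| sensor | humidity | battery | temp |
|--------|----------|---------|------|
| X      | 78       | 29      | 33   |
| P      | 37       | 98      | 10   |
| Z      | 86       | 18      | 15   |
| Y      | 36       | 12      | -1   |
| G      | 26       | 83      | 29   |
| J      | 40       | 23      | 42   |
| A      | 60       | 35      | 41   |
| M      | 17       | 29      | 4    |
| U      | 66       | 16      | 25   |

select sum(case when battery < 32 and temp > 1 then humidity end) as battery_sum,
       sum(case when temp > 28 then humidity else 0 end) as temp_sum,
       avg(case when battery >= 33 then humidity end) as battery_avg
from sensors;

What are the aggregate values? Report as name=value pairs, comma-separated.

[battery_sum: battery < 32 and temp > 1]
sensor=X: ✓ → 78
sensor=P: ✗
sensor=Z: ✓ → 86
sensor=Y: ✗
sensor=G: ✗
sensor=J: ✓ → 40
sensor=A: ✗
sensor=M: ✓ → 17
sensor=U: ✓ → 66
battery_sum = 78 + 86 + 40 + 17 + 66 = 287
—
[temp_sum: temp > 28]
sensor=X: ✓ → 78
sensor=P: ✗
sensor=Z: ✗
sensor=Y: ✗
sensor=G: ✓ → 26
sensor=J: ✓ → 40
sensor=A: ✓ → 60
sensor=M: ✗
sensor=U: ✗
temp_sum = 78 + 26 + 40 + 60 = 204
—
[battery_avg: battery >= 33]
sensor=X: ✗
sensor=P: ✓ → 37
sensor=Z: ✗
sensor=Y: ✗
sensor=G: ✓ → 26
sensor=J: ✗
sensor=A: ✓ → 60
sensor=M: ✗
sensor=U: ✗
battery_avg = (37 + 26 + 60) / 3 = 41

battery_sum=287, temp_sum=204, battery_avg=41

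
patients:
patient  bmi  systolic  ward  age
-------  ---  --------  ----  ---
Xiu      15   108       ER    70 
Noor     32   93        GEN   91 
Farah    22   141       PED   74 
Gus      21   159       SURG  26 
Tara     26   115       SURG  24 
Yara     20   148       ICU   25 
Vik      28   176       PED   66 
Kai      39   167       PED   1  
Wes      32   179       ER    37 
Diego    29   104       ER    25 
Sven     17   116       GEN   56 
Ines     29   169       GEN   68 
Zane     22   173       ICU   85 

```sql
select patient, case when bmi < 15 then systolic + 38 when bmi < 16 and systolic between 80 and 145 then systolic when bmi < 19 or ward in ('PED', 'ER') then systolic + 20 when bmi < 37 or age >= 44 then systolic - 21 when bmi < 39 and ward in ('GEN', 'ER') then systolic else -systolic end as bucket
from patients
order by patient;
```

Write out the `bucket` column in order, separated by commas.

124, 161, 138, 148, 187, 72, 136, 94, 196, 199, 108, 127, 152

patient=Diego: bmi < 19 or ward in ('PED', 'ER') → 124
patient=Farah: bmi < 19 or ward in ('PED', 'ER') → 161
patient=Gus: bmi < 37 or age >= 44 → 138
patient=Ines: bmi < 37 or age >= 44 → 148
patient=Kai: bmi < 19 or ward in ('PED', 'ER') → 187
patient=Noor: bmi < 37 or age >= 44 → 72
patient=Sven: bmi < 19 or ward in ('PED', 'ER') → 136
patient=Tara: bmi < 37 or age >= 44 → 94
patient=Vik: bmi < 19 or ward in ('PED', 'ER') → 196
patient=Wes: bmi < 19 or ward in ('PED', 'ER') → 199
patient=Xiu: bmi < 16 and systolic between 80 and 145 → 108
patient=Yara: bmi < 37 or age >= 44 → 127
patient=Zane: bmi < 37 or age >= 44 → 152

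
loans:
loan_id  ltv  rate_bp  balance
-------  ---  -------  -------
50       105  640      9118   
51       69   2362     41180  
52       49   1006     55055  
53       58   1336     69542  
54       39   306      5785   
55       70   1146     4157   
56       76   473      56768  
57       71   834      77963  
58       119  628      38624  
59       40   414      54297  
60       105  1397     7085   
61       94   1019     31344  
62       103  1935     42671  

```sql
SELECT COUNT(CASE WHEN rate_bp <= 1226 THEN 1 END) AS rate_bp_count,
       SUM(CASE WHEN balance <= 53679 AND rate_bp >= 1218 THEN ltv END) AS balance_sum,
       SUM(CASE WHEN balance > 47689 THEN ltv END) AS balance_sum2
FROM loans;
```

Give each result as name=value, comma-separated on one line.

[rate_bp_count: rate_bp <= 1226]
loan_id=50: ✓ → 1
loan_id=51: ✗
loan_id=52: ✓ → 1
loan_id=53: ✗
loan_id=54: ✓ → 1
loan_id=55: ✓ → 1
loan_id=56: ✓ → 1
loan_id=57: ✓ → 1
loan_id=58: ✓ → 1
loan_id=59: ✓ → 1
loan_id=60: ✗
loan_id=61: ✓ → 1
loan_id=62: ✗
rate_bp_count = COUNT(1, 1, 1, 1, 1, 1, 1, 1, 1) = 9
—
[balance_sum: balance <= 53679 AND rate_bp >= 1218]
loan_id=50: ✗
loan_id=51: ✓ → 69
loan_id=52: ✗
loan_id=53: ✗
loan_id=54: ✗
loan_id=55: ✗
loan_id=56: ✗
loan_id=57: ✗
loan_id=58: ✗
loan_id=59: ✗
loan_id=60: ✓ → 105
loan_id=61: ✗
loan_id=62: ✓ → 103
balance_sum = 69 + 105 + 103 = 277
—
[balance_sum2: balance > 47689]
loan_id=50: ✗
loan_id=51: ✗
loan_id=52: ✓ → 49
loan_id=53: ✓ → 58
loan_id=54: ✗
loan_id=55: ✗
loan_id=56: ✓ → 76
loan_id=57: ✓ → 71
loan_id=58: ✗
loan_id=59: ✓ → 40
loan_id=60: ✗
loan_id=61: ✗
loan_id=62: ✗
balance_sum2 = 49 + 58 + 76 + 71 + 40 = 294

rate_bp_count=9, balance_sum=277, balance_sum2=294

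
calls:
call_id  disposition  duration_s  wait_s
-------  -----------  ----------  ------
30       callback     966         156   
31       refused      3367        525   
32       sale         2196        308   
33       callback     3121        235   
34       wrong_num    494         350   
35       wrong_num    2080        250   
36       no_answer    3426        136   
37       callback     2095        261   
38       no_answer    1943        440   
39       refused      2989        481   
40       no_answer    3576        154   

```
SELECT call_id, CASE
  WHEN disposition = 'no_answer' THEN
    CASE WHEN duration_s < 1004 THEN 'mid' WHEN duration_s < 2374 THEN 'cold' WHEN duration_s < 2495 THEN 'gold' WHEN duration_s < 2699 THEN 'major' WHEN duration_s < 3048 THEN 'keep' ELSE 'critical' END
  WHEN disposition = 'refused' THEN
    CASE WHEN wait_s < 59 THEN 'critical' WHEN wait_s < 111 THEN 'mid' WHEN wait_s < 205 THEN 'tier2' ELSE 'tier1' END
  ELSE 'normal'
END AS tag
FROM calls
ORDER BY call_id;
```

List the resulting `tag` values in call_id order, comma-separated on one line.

call_id=30: disposition='callback' → outer ELSE → normal
call_id=31: disposition='refused' → inner[ELSE] → tier1
call_id=32: disposition='sale' → outer ELSE → normal
call_id=33: disposition='callback' → outer ELSE → normal
call_id=34: disposition='wrong_num' → outer ELSE → normal
call_id=35: disposition='wrong_num' → outer ELSE → normal
call_id=36: disposition='no_answer' → inner[ELSE] → critical
call_id=37: disposition='callback' → outer ELSE → normal
call_id=38: disposition='no_answer' → inner[duration_s < 2374] → cold
call_id=39: disposition='refused' → inner[ELSE] → tier1
call_id=40: disposition='no_answer' → inner[ELSE] → critical

normal, tier1, normal, normal, normal, normal, critical, normal, cold, tier1, critical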